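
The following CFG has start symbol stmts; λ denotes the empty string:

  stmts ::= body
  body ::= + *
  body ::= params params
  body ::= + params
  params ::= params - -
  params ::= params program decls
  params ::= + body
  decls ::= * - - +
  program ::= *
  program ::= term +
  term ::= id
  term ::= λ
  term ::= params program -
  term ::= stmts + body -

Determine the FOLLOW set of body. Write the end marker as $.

In stmts ::= body: body is at the end, add FOLLOW(stmts) = { $, + }.
In params ::= + body: body is at the end, add FOLLOW(params) = { $, *, +, -, id }.
In term ::= stmts + body -: add FIRST(-) = { - }.
Union: FOLLOW(body) = { $, *, +, -, id }.

{ $, *, +, -, id }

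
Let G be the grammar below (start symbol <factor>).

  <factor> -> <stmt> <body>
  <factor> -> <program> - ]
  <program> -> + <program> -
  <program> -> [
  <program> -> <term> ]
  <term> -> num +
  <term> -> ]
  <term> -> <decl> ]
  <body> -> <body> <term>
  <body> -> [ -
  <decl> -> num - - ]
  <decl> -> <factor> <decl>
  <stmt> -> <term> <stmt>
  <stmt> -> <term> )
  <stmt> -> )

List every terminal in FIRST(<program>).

{ ), +, [, ], num }

<program> -> + <program> - contributes {+}.
<program> -> [ contributes {[}.
From <program> -> <term> ]: add FIRST(<term>) = { ), +, [, ], num }.
Union: FIRST(<program>) = { ), +, [, ], num }.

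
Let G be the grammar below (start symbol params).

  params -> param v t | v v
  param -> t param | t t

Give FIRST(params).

{ t, v }

From params -> param v t: add FIRST(param) = { t }.
params -> v v contributes {v}.
Union: FIRST(params) = { t, v }.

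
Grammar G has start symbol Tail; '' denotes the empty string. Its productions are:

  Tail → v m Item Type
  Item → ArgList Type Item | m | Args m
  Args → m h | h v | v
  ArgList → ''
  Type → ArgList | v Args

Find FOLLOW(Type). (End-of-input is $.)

In Tail → v m Item Type: Type is at the end, add FOLLOW(Tail) = { $ }.
In Item → ArgList Type Item: add FIRST(Item) = { h, m, v }.
Union: FOLLOW(Type) = { $, h, m, v }.

{ $, h, m, v }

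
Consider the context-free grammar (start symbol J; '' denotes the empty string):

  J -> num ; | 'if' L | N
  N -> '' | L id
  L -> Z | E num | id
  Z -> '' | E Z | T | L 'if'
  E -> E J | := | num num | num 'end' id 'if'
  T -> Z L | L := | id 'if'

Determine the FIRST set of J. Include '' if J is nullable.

{ 'if', :=, id, num, '' }

J -> num ; contributes {num}.
J -> 'if' L contributes {'if'}.
From J -> N: add FIRST(N) = { 'if', :=, id, num, '' } (including '' since N is nullable).
Union: FIRST(J) = { 'if', :=, id, num, '' }.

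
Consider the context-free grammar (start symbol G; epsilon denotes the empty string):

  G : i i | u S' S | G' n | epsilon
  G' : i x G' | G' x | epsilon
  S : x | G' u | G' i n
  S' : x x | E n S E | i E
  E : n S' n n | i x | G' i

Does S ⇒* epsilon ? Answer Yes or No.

Nullable nonterminals: G, G'.
No production of S has an RHS whose symbols are all nullable, so S is not nullable.

No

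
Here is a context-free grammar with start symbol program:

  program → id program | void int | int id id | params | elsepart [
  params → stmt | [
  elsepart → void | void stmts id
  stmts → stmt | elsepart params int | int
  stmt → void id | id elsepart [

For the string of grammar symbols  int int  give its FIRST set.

{ int }

int is a terminal; add {int} and stop.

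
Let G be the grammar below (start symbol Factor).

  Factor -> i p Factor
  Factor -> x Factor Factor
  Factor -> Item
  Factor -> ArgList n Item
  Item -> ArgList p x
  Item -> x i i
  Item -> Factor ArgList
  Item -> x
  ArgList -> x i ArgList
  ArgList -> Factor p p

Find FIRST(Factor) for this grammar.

{ i, x }

Factor -> i p Factor contributes {i}.
Factor -> x Factor Factor contributes {x}.
From Factor -> Item: add FIRST(Item) = { i, x }.
From Factor -> ArgList n Item: add FIRST(ArgList) = { i, x }.
Union: FIRST(Factor) = { i, x }.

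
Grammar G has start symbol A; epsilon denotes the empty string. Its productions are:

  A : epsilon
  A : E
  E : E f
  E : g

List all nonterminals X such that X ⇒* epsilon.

{ A }

Directly nullable (have an epsilon-production): A.
No other nonterminal has a production whose RHS symbols are all nullable.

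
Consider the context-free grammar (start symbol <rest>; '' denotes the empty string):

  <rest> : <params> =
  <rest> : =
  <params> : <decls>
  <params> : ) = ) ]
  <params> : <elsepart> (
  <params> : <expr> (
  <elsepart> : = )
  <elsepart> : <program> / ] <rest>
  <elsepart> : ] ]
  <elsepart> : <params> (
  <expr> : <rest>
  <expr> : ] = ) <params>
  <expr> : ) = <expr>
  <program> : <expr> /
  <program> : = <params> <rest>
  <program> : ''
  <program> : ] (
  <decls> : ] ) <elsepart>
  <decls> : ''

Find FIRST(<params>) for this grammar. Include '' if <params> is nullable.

From <params> : <decls>: add FIRST(<decls>) = { ], '' } (including '' since <decls> is nullable).
<params> : ) = ) ] contributes {)}.
From <params> : <elsepart> (: add FIRST(<elsepart>) = { (, ), /, =, ] }.
From <params> : <expr> (: add FIRST(<expr>) = { (, ), /, =, ] }.
Union: FIRST(<params>) = { (, ), /, =, ], '' }.

{ (, ), /, =, ], '' }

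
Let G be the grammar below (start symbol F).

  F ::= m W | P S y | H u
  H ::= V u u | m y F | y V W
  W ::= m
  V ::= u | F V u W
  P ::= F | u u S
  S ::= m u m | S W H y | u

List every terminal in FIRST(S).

S ::= m u m contributes {m}.
From S ::= S W H y: add FIRST(S) = { m, u }.
S ::= u contributes {u}.
Union: FIRST(S) = { m, u }.

{ m, u }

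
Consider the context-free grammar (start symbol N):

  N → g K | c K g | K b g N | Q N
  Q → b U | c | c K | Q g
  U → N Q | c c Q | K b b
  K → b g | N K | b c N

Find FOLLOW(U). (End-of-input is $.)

In Q → b U: U is at the end, add FOLLOW(Q) = { b, c, g }.
Union: FOLLOW(U) = { b, c, g }.

{ b, c, g }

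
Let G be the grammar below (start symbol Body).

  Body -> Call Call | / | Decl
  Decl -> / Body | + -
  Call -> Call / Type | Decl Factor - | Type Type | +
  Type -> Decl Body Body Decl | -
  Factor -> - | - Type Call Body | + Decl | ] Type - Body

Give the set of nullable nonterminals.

No nonterminal has an empty production or an RHS whose symbols are all nullable.

{ } (none)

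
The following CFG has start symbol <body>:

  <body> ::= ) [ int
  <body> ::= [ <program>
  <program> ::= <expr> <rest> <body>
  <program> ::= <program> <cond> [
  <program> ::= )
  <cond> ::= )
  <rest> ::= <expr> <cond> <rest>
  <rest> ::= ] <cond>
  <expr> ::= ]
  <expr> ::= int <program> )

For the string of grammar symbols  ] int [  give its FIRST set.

] is a terminal; add {]} and stop.

{ ] }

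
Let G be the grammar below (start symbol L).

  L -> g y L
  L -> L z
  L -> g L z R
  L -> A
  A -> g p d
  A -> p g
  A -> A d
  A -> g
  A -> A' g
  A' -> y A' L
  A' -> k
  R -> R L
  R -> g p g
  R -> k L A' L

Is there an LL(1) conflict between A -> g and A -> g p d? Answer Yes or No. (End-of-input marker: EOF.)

FIRST(g) = { g } and FIRST(g p d) = { g }.
Both contain g, so the two alternatives are not disjoint — LL(1) conflict.

Yes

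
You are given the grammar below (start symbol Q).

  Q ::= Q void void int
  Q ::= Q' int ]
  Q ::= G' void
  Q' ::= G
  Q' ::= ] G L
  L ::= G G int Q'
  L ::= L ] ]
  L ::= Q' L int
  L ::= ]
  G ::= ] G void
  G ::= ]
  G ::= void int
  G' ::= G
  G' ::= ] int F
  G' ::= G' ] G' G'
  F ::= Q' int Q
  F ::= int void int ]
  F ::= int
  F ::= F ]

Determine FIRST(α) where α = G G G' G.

Add FIRST(G) = { ], void }; G is not nullable, stop.

{ ], void }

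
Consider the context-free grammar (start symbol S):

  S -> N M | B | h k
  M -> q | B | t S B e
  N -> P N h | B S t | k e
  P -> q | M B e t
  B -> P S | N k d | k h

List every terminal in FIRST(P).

{ k, q, t }

P -> q contributes {q}.
From P -> M B e t: add FIRST(M) = { k, q, t }.
Union: FIRST(P) = { k, q, t }.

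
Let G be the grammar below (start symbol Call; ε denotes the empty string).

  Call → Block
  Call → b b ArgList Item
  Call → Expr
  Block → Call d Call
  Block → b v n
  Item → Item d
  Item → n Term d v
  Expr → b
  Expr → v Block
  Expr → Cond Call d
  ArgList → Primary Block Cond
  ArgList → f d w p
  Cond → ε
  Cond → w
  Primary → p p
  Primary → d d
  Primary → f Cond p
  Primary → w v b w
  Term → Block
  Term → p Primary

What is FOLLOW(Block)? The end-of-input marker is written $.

{ $, d, n, w }

In Call → Block: Block is at the end, add FOLLOW(Call) = { $, d, n, w }.
In Expr → v Block: Block is at the end, add FOLLOW(Expr) = { $, d, n, w }.
In ArgList → Primary Block Cond: add FIRST(Cond)\{ε} = { w }.
  Since Cond is nullable, also add FOLLOW(ArgList) = { n }.
In Term → Block: Block is at the end, add FOLLOW(Term) = { d }.
Union: FOLLOW(Block) = { $, d, n, w }.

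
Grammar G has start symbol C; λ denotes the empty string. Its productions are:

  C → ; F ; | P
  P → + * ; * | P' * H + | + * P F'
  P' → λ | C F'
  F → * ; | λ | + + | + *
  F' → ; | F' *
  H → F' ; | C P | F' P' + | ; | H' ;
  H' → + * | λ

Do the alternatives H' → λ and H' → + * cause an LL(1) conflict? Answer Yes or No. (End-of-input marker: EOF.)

No

FIRST(λ) = { λ } and FIRST(+ *) = { + }.
The first is nullable but FOLLOW(H') = { ; } is disjoint from FIRST of the second.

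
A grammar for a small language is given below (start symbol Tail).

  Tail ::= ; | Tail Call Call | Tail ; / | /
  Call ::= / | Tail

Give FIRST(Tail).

Tail ::= ; contributes {;}.
From Tail ::= Tail Call Call: add FIRST(Tail) = { /, ; }.
From Tail ::= Tail ; /: add FIRST(Tail) = { /, ; }.
Tail ::= / contributes {/}.
Union: FIRST(Tail) = { /, ; }.

{ /, ; }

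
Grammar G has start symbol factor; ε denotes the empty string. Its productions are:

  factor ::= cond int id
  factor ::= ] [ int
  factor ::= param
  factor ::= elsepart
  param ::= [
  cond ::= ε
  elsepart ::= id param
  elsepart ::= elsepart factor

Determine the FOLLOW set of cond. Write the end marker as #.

{ int }

In factor ::= cond int id: add FIRST(int id) = { int }.
Union: FOLLOW(cond) = { int }.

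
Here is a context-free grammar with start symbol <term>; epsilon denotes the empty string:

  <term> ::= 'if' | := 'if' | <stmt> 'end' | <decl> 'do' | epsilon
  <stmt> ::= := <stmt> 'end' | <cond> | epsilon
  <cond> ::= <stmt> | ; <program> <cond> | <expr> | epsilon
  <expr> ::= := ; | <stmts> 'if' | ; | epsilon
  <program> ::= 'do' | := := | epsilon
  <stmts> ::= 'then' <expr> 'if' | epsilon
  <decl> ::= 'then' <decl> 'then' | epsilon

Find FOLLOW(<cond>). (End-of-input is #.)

{ 'end' }

In <stmt> ::= <cond>: <cond> is at the end, add FOLLOW(<stmt>) = { 'end' }.
In <cond> ::= ; <program> <cond>: <cond> is at the end, add FOLLOW(<cond>) = { 'end' }.
Union: FOLLOW(<cond>) = { 'end' }.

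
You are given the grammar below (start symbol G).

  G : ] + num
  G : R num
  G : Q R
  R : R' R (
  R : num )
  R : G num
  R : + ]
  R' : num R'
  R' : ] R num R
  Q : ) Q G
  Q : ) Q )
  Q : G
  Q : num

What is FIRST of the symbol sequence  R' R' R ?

Add FIRST(R') = { ], num }; R' is not nullable, stop.

{ ], num }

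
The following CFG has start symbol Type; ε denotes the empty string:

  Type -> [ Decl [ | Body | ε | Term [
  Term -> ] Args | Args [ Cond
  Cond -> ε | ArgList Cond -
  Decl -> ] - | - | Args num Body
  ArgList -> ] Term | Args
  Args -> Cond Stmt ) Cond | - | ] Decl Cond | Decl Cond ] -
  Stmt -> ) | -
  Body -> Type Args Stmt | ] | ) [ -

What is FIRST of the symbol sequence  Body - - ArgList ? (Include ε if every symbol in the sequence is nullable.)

Add FIRST(Body) = { ), -, [, ] }; Body is not nullable, stop.

{ ), -, [, ] }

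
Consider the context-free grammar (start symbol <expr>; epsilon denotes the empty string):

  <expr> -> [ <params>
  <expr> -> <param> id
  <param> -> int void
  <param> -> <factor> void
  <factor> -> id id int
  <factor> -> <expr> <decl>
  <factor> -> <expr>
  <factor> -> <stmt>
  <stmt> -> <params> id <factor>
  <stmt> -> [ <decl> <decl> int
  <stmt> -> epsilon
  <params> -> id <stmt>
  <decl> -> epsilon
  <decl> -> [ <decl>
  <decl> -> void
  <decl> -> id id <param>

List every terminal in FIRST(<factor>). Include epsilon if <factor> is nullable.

{ [, id, int, void, epsilon }

<factor> -> id id int contributes {id}.
From <factor> -> <expr> <decl>: add FIRST(<expr>) = { [, id, int, void }.
From <factor> -> <expr>: add FIRST(<expr>) = { [, id, int, void }.
From <factor> -> <stmt>: add FIRST(<stmt>) = { [, id, epsilon } (including epsilon since <stmt> is nullable).
Union: FIRST(<factor>) = { [, id, int, void, epsilon }.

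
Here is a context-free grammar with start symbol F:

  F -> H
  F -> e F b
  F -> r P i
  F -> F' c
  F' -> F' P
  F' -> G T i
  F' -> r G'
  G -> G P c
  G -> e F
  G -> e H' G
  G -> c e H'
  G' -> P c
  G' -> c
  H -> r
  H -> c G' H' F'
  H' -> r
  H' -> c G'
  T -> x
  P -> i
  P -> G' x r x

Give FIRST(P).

{ c, i }

P -> i contributes {i}.
From P -> G' x r x: add FIRST(G') = { c, i }.
Union: FIRST(P) = { c, i }.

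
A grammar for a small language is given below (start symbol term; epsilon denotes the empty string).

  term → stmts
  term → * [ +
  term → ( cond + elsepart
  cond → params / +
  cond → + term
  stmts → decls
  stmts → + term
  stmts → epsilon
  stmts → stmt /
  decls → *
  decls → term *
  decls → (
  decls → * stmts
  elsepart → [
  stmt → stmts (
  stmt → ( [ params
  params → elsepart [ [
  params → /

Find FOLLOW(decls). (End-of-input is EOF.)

{ EOF, (, *, + }

In stmts → decls: decls is at the end, add FOLLOW(stmts) = { EOF, (, *, + }.
Union: FOLLOW(decls) = { EOF, (, *, + }.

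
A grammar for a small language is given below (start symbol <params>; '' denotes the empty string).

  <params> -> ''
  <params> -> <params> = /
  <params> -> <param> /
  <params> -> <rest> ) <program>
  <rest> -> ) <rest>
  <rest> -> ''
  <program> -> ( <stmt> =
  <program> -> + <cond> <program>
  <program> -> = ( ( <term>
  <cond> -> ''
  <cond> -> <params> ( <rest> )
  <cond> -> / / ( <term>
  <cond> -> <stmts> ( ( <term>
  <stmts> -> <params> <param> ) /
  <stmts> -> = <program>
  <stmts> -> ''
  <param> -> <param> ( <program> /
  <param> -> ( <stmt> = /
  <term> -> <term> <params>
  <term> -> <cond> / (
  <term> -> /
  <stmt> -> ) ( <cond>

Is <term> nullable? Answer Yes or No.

No

Nullable nonterminals: <cond>, <params>, <rest>, <stmts>.
No production of <term> has an RHS whose symbols are all nullable, so <term> is not nullable.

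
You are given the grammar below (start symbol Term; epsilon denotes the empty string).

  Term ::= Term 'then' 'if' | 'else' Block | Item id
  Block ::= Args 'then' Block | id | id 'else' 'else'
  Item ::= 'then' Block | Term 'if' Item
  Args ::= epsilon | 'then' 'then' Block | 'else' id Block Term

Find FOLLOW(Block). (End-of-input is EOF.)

{ EOF, 'else', 'if', 'then', id }

In Term ::= 'else' Block: Block is at the end, add FOLLOW(Term) = { EOF, 'if', 'then' }.
In Block ::= Args 'then' Block: Block is at the end, add FOLLOW(Block) = { EOF, 'else', 'if', 'then', id }.
In Item ::= 'then' Block: Block is at the end, add FOLLOW(Item) = { id }.
In Args ::= 'then' 'then' Block: Block is at the end, add FOLLOW(Args) = { 'then' }.
In Args ::= 'else' id Block Term: add FIRST(Term) = { 'else', 'then' }.
Union: FOLLOW(Block) = { EOF, 'else', 'if', 'then', id }.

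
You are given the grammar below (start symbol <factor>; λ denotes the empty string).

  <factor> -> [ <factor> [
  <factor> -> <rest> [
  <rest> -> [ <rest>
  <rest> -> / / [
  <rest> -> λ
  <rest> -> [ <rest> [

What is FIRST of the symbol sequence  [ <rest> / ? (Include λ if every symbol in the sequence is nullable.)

{ [ }

[ is a terminal; add {[} and stop.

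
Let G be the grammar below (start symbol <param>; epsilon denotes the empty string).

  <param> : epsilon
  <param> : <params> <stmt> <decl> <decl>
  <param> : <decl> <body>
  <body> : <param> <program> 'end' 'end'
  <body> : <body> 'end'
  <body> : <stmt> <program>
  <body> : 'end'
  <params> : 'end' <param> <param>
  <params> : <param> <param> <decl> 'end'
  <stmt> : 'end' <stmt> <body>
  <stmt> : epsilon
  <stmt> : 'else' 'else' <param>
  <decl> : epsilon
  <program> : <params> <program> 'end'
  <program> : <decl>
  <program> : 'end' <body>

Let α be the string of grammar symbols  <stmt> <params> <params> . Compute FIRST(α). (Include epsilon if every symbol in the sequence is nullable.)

{ 'else', 'end' }

Add FIRST(<stmt>)\{epsilon} = { 'else', 'end' }; <stmt> is nullable, continue.
Add FIRST(<params>) = { 'else', 'end' }; <params> is not nullable, stop.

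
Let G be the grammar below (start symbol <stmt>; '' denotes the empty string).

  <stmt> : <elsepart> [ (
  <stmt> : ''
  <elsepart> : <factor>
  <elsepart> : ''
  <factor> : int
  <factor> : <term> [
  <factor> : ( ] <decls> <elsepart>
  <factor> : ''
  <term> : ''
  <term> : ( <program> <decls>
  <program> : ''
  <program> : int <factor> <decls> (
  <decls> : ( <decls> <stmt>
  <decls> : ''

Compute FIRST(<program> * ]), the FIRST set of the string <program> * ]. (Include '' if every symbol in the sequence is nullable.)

{ *, int }

Add FIRST(<program>)\{''} = { int }; <program> is nullable, continue.
* is a terminal; add {*} and stop.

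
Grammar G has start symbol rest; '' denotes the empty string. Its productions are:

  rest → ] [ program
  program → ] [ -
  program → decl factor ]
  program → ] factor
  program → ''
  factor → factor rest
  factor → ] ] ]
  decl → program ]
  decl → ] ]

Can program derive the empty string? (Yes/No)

Yes

program has an ''-production, so program ⇒ ''.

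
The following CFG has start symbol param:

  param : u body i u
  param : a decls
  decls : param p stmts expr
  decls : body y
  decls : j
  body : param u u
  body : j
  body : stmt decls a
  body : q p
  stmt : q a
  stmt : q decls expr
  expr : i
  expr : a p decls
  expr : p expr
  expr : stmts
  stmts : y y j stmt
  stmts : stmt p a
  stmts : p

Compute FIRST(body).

{ a, j, q, u }

From body : param u u: add FIRST(param) = { a, u }.
body : j contributes {j}.
From body : stmt decls a: add FIRST(stmt) = { q }.
body : q p contributes {q}.
Union: FIRST(body) = { a, j, q, u }.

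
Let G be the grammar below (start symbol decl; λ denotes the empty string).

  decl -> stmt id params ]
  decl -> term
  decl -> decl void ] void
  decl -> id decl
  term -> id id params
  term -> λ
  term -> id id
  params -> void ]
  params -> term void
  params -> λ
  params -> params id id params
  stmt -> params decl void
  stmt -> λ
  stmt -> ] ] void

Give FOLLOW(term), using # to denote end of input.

{ #, void }

In decl -> term: term is at the end, add FOLLOW(decl) = { #, void }.
In params -> term void: add FIRST(void) = { void }.
Union: FOLLOW(term) = { #, void }.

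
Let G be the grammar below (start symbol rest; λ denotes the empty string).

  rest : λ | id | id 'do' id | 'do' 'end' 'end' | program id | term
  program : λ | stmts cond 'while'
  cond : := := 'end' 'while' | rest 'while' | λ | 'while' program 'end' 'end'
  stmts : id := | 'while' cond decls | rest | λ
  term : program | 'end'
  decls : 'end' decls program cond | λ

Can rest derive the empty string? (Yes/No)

rest has an λ-production, so rest ⇒ λ.

Yes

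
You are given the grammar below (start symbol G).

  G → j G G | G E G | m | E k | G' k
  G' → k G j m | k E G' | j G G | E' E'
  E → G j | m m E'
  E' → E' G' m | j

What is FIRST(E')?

{ j }

From E' → E' G' m: add FIRST(E') = { j }.
E' → j contributes {j}.
Union: FIRST(E') = { j }.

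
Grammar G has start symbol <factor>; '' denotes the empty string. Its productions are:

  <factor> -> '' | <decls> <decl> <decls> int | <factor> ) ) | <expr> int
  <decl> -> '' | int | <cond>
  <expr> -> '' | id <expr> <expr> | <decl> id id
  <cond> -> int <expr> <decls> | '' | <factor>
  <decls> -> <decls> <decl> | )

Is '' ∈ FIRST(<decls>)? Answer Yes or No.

No

Nullable nonterminals: <cond>, <decl>, <expr>, <factor>.
No production of <decls> has an RHS whose symbols are all nullable, so <decls> is not nullable.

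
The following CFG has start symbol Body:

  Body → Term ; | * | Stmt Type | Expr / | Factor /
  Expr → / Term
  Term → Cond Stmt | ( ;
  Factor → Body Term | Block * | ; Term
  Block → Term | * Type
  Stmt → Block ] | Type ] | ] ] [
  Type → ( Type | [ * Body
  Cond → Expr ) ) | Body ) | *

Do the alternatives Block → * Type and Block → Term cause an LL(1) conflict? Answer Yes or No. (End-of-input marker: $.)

Yes

FIRST(* Type) = { * } and FIRST(Term) = { (, *, /, ;, [, ] }.
Both contain *, so the two alternatives are not disjoint — LL(1) conflict.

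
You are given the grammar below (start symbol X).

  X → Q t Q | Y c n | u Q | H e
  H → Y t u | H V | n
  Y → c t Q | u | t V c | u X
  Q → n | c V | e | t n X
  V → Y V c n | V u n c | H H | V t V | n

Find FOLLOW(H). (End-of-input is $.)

In X → H e: add FIRST(e) = { e }.
In H → H V: add FIRST(V) = { c, n, t, u }.
In V → H H: add FIRST(H) = { c, n, t, u }.
In V → H H: H is at the end, add FOLLOW(V) = { $, c, e, n, t, u }.
Union: FOLLOW(H) = { $, c, e, n, t, u }.

{ $, c, e, n, t, u }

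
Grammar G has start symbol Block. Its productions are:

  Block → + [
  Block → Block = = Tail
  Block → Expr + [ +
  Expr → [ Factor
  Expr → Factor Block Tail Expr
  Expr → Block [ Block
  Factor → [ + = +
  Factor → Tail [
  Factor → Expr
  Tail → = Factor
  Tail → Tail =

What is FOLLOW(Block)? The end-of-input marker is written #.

Block is the start symbol, so # ∈ FOLLOW(Block).
In Block → Block = = Tail: add FIRST(= = Tail) = { = }.
In Expr → Factor Block Tail Expr: add FIRST(Tail Expr) = { = }.
In Expr → Block [ Block: add FIRST([ Block) = { [ }.
In Expr → Block [ Block: Block is at the end, add FOLLOW(Expr) = { #, +, =, [ }.
Union: FOLLOW(Block) = { #, +, =, [ }.

{ #, +, =, [ }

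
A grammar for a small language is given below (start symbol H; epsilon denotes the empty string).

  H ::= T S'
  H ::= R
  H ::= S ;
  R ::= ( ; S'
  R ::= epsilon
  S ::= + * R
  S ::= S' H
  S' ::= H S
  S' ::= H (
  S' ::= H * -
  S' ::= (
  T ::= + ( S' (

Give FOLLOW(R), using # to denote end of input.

In H ::= R: R is at the end, add FOLLOW(H) = { #, (, *, +, ; }.
In S ::= + * R: R is at the end, add FOLLOW(S) = { #, (, *, +, ; }.
Union: FOLLOW(R) = { #, (, *, +, ; }.

{ #, (, *, +, ; }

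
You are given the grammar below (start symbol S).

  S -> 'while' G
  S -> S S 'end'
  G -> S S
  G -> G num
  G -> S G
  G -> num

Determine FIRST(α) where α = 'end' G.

'end' is a terminal; add {'end'} and stop.

{ 'end' }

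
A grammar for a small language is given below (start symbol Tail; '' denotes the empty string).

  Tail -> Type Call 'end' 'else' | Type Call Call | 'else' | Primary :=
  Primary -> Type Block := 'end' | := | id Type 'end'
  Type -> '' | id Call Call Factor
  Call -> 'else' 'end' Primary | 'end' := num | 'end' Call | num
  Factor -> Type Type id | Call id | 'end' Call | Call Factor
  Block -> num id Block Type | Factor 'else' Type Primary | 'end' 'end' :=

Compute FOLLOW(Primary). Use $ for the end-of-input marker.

{ $, 'else', 'end', :=, id, num }

In Tail -> Primary :=: add FIRST(:=) = { := }.
In Call -> 'else' 'end' Primary: Primary is at the end, add FOLLOW(Call) = { $, 'else', 'end', :=, id, num }.
In Block -> Factor 'else' Type Primary: Primary is at the end, add FOLLOW(Block) = { :=, id }.
Union: FOLLOW(Primary) = { $, 'else', 'end', :=, id, num }.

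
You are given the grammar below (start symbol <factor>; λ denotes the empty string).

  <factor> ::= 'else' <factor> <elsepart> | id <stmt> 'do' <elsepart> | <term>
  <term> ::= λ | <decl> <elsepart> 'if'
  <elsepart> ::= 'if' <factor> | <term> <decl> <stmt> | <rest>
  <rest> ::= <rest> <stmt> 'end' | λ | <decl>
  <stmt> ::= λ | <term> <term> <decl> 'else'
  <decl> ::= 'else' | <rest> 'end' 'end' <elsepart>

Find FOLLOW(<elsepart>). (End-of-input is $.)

In <factor> ::= 'else' <factor> <elsepart>: <elsepart> is at the end, add FOLLOW(<factor>) = { $, 'else', 'end', 'if' }.
In <factor> ::= id <stmt> 'do' <elsepart>: <elsepart> is at the end, add FOLLOW(<factor>) = { $, 'else', 'end', 'if' }.
In <term> ::= <decl> <elsepart> 'if': add FIRST('if') = { 'if' }.
In <decl> ::= <rest> 'end' 'end' <elsepart>: <elsepart> is at the end, add FOLLOW(<decl>) = { $, 'else', 'end', 'if' }.
Union: FOLLOW(<elsepart>) = { $, 'else', 'end', 'if' }.

{ $, 'else', 'end', 'if' }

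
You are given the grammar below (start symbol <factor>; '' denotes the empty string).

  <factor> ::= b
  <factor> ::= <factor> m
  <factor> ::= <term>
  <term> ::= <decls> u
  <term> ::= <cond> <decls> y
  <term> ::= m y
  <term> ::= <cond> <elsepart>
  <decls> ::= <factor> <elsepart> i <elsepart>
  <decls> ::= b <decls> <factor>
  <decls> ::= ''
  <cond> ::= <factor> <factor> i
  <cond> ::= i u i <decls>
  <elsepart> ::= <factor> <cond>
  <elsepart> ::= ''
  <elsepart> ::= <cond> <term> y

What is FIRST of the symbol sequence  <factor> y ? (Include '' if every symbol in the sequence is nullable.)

Add FIRST(<factor>) = { b, i, m, u }; <factor> is not nullable, stop.

{ b, i, m, u }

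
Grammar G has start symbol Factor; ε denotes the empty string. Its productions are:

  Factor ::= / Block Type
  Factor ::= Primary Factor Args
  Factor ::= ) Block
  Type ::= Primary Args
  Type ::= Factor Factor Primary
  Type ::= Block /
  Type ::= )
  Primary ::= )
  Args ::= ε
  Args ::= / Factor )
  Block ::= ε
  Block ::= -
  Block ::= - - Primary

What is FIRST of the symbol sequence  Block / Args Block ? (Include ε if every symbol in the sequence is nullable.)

{ -, / }

Add FIRST(Block)\{ε} = { - }; Block is nullable, continue.
/ is a terminal; add {/} and stop.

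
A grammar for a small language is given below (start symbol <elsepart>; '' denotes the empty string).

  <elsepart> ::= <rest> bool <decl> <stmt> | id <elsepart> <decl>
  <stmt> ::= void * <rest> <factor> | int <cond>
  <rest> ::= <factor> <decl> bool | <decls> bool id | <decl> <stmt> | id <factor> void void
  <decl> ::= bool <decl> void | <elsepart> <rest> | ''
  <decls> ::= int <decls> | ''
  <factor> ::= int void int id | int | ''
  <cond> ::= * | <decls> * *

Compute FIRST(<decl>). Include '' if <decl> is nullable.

<decl> ::= bool <decl> void contributes {bool}.
From <decl> ::= <elsepart> <rest>: add FIRST(<elsepart>) = { bool, id, int, void }.
<decl> ::= '' contributes ''.
Union: FIRST(<decl>) = { bool, id, int, void, '' }.

{ bool, id, int, void, '' }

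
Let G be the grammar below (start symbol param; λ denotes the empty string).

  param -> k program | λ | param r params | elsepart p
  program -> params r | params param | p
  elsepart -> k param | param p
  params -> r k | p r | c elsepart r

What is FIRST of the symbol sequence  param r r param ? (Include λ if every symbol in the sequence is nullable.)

{ k, p, r }

Add FIRST(param)\{λ} = { k, p, r }; param is nullable, continue.
r is a terminal; add {r} and stop.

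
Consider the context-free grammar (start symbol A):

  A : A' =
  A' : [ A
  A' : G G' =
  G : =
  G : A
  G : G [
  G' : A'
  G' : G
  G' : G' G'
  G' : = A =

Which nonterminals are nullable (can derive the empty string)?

{ } (none)

No nonterminal has an empty production or an RHS whose symbols are all nullable.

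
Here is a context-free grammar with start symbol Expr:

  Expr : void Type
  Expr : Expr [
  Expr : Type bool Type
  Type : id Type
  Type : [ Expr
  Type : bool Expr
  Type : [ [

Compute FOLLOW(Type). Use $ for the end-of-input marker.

In Expr : void Type: Type is at the end, add FOLLOW(Expr) = { $, [, bool }.
In Expr : Type bool Type: add FIRST(bool Type) = { bool }.
In Expr : Type bool Type: Type is at the end, add FOLLOW(Expr) = { $, [, bool }.
In Type : id Type: Type is at the end, add FOLLOW(Type) = { $, [, bool }.
Union: FOLLOW(Type) = { $, [, bool }.

{ $, [, bool }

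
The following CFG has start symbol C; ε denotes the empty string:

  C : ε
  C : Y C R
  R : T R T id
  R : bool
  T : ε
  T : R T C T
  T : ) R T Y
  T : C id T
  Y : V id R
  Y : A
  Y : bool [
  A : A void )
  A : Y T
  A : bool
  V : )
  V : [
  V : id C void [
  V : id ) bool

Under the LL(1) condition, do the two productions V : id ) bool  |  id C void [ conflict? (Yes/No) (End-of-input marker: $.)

FIRST(id ) bool) = { id } and FIRST(id C void [) = { id }.
Both contain id, so the two alternatives are not disjoint — LL(1) conflict.

Yes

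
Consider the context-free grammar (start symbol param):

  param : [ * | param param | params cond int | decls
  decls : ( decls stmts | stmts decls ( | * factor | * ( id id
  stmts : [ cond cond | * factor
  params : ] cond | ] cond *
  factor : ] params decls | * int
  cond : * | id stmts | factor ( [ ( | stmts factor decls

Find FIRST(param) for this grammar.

param : [ * contributes {[}.
From param : param param: add FIRST(param) = { (, *, [, ] }.
From param : params cond int: add FIRST(params) = { ] }.
From param : decls: add FIRST(decls) = { (, *, [ }.
Union: FIRST(param) = { (, *, [, ] }.

{ (, *, [, ] }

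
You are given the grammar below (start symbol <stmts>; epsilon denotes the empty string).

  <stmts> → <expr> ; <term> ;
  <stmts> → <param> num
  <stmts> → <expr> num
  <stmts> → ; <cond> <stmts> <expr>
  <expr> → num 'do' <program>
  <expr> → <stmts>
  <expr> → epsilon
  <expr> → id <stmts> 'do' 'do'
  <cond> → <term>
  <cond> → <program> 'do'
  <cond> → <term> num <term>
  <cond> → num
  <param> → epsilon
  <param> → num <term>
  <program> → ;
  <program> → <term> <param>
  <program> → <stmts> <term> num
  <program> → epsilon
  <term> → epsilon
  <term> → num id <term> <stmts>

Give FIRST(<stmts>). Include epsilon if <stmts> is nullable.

From <stmts> → <expr> ; <term> ;: <expr> nullable, take FIRST(<expr>) ∪ {;} = { ;, id, num }.
From <stmts> → <param> num: <param> nullable, take FIRST(<param>) ∪ {num} = { num }.
From <stmts> → <expr> num: <expr> nullable, take FIRST(<expr>) ∪ {num} = { ;, id, num }.
<stmts> → ; <cond> <stmts> <expr> contributes {;}.
Union: FIRST(<stmts>) = { ;, id, num }.

{ ;, id, num }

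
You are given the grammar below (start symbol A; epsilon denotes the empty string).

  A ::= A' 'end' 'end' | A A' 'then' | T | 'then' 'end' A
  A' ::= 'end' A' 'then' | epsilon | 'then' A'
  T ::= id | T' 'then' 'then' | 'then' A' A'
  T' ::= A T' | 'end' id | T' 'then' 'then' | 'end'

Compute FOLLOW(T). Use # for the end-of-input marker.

{ #, 'end', 'then', id }

In A ::= T: T is at the end, add FOLLOW(A) = { #, 'end', 'then', id }.
Union: FOLLOW(T) = { #, 'end', 'then', id }.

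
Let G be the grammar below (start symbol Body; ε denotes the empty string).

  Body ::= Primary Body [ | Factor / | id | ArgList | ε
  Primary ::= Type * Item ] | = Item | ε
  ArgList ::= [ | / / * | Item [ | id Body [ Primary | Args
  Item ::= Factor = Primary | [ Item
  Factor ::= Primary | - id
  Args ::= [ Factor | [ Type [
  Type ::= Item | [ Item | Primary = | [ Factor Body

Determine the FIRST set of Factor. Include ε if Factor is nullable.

{ -, =, [, ε }

From Factor ::= Primary: add FIRST(Primary) = { -, =, [, ε } (including ε since Primary is nullable).
Factor ::= - id contributes {-}.
Union: FIRST(Factor) = { -, =, [, ε }.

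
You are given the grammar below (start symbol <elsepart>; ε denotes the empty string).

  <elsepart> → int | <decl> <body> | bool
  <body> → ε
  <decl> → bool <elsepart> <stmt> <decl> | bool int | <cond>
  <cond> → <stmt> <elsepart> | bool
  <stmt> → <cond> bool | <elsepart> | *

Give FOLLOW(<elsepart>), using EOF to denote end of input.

{ EOF, *, bool, int }

<elsepart> is the start symbol, so EOF ∈ FOLLOW(<elsepart>).
In <decl> → bool <elsepart> <stmt> <decl>: add FIRST(<stmt> <decl>) = { *, bool, int }.
In <cond> → <stmt> <elsepart>: <elsepart> is at the end, add FOLLOW(<cond>) = { EOF, *, bool, int }.
In <stmt> → <elsepart>: <elsepart> is at the end, add FOLLOW(<stmt>) = { *, bool, int }.
Union: FOLLOW(<elsepart>) = { EOF, *, bool, int }.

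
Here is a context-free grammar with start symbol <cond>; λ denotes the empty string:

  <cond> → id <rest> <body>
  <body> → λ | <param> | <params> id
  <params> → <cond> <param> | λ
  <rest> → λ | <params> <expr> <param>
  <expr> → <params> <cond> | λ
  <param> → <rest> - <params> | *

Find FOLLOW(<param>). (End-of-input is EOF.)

In <body> → <param>: <param> is at the end, add FOLLOW(<body>) = { EOF, *, -, id }.
In <params> → <cond> <param>: <param> is at the end, add FOLLOW(<params>) = { EOF, *, -, id }.
In <rest> → <params> <expr> <param>: <param> is at the end, add FOLLOW(<rest>) = { EOF, *, -, id }.
Union: FOLLOW(<param>) = { EOF, *, -, id }.

{ EOF, *, -, id }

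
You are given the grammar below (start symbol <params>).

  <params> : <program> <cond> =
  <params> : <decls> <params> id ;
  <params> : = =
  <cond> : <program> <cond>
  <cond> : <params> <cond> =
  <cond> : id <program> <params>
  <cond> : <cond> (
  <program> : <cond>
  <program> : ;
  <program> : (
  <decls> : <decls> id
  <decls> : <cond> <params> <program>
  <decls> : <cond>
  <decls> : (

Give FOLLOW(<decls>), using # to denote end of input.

{ (, ;, =, id }

In <params> : <decls> <params> id ;: add FIRST(<params> id ;) = { (, ;, =, id }.
In <decls> : <decls> id: add FIRST(id) = { id }.
Union: FOLLOW(<decls>) = { (, ;, =, id }.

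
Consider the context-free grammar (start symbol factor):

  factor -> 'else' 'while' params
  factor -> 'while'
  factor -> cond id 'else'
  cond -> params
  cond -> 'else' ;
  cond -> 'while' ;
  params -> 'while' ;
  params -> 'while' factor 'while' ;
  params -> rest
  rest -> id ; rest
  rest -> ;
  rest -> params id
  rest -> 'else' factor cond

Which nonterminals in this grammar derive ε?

{ } (none)

No nonterminal has an empty production or an RHS whose symbols are all nullable.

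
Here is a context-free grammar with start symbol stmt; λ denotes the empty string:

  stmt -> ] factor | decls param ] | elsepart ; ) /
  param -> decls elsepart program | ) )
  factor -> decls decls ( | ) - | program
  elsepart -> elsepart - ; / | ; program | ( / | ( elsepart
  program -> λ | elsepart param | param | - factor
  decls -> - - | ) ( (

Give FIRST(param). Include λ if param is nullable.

From param -> decls elsepart program: add FIRST(decls) = { ), - }.
param -> ) ) contributes {)}.
Union: FIRST(param) = { ), - }.

{ ), - }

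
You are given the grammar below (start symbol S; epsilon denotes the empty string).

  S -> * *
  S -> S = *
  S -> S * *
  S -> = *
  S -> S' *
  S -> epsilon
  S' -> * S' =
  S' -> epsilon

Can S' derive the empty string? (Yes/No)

S' has an epsilon-production, so S' ⇒ epsilon.

Yes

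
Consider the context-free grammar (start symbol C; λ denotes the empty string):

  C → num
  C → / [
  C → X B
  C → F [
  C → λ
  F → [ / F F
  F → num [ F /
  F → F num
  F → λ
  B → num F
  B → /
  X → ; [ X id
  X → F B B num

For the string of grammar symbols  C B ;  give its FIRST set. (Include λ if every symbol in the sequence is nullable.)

{ /, ;, [, num }

Add FIRST(C)\{λ} = { /, ;, [, num }; C is nullable, continue.
Add FIRST(B) = { /, num }; B is not nullable, stop.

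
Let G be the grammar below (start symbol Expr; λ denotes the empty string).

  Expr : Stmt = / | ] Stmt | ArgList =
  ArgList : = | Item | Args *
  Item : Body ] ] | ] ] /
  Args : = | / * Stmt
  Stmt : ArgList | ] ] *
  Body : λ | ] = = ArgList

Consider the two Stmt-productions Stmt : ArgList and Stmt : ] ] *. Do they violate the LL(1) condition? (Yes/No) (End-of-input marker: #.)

Yes

FIRST(ArgList) = { /, =, ] } and FIRST(] ] *) = { ] }.
Both contain ], so the two alternatives are not disjoint — LL(1) conflict.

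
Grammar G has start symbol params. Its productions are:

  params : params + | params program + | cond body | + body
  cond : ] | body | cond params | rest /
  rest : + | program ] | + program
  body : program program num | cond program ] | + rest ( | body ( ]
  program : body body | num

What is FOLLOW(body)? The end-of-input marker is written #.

In params : cond body: body is at the end, add FOLLOW(params) = { #, +, ], num }.
In params : + body: body is at the end, add FOLLOW(params) = { #, +, ], num }.
In cond : body: body is at the end, add FOLLOW(cond) = { +, ], num }.
In body : body ( ]: add FIRST(( ]) = { ( }.
In program : body body: add FIRST(body) = { +, ], num }.
In program : body body: body is at the end, add FOLLOW(program) = { (, +, /, ], num }.
Union: FOLLOW(body) = { #, (, +, /, ], num }.

{ #, (, +, /, ], num }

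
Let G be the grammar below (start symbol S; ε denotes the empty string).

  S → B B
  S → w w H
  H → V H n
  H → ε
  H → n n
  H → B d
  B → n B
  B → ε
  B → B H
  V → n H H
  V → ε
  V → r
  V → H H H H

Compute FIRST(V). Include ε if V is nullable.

{ d, n, r, ε }

V → n H H contributes {n}.
V → ε contributes ε.
V → r contributes {r}.
From V → H H H H: H, H, H, H nullable, take FIRST(H) ∪ FIRST(H) ∪ FIRST(H) ∪ FIRST(H) = { d, n, r }; also ε since the whole RHS is nullable.
Union: FIRST(V) = { d, n, r, ε }.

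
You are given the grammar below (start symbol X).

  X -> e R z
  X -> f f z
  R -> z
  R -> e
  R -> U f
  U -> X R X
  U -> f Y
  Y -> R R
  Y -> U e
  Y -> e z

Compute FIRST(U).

From U -> X R X: add FIRST(X) = { e, f }.
U -> f Y contributes {f}.
Union: FIRST(U) = { e, f }.

{ e, f }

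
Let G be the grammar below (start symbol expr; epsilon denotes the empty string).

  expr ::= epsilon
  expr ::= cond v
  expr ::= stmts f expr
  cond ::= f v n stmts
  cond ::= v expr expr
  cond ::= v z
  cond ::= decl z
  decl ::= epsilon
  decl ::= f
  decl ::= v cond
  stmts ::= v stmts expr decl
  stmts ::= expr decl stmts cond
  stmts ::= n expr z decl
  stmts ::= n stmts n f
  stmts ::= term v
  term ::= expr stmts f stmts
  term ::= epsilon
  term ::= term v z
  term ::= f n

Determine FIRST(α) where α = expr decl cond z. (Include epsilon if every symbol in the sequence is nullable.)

{ f, n, v, z }

Add FIRST(expr)\{epsilon} = { f, n, v, z }; expr is nullable, continue.
Add FIRST(decl)\{epsilon} = { f, v }; decl is nullable, continue.
Add FIRST(cond) = { f, v, z }; cond is not nullable, stop.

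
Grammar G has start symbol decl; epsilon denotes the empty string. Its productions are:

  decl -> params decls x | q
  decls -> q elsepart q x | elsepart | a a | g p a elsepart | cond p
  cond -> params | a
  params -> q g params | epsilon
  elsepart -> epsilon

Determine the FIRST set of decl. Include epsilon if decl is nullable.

{ a, g, p, q, x }

From decl -> params decls x: params, decls nullable, take FIRST(params) ∪ FIRST(decls) ∪ {x} = { a, g, p, q, x }.
decl -> q contributes {q}.
Union: FIRST(decl) = { a, g, p, q, x }.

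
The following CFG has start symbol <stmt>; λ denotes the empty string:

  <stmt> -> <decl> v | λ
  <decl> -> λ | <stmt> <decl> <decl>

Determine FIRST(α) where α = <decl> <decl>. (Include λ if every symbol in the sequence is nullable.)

{ v, λ }

Add FIRST(<decl>)\{λ} = { v }; <decl> is nullable, continue.
Add FIRST(<decl>)\{λ} = { v }; <decl> is nullable, continue.
Every symbol is nullable, so include λ.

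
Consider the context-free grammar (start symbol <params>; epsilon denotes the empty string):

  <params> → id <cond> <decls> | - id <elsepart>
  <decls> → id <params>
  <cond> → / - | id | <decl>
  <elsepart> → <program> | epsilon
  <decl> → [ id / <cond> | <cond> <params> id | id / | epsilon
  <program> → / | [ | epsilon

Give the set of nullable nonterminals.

Directly nullable (have an epsilon-production): <elsepart>, <decl>, <program>.
<cond> → <decl> with every symbol nullable, so <cond> is nullable.
No other nonterminal has a production whose RHS symbols are all nullable.

{ <cond>, <decl>, <elsepart>, <program> }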